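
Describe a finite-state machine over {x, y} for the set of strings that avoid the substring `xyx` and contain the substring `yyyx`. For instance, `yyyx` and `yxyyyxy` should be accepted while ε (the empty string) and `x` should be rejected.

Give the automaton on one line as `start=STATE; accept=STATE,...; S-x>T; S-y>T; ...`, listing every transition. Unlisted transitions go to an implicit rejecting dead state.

start=S0; accept=S7,S8,S9; S0-x>S1; S0-y>S2; S1-x>S1; S1-y>S3; S2-x>S1; S2-y>S4; S3-x>S5; S3-y>S4; S4-x>S1; S4-y>S6; S5-x>S5; S5-y>S5; S6-x>S7; S6-y>S6; S7-x>S7; S7-y>S8; S8-x>S5; S8-y>S9; S9-x>S7; S9-y>S9

Build one automaton per condition and run them in lockstep. One (4 states) tracks partial matches of the forbidden pattern `xyx`; the other (5 states) tracks whether and how much of `yyyx` has been seen. Each combined state is a pair, one component from each; accept when both components accept. Equivalent product states are then merged.
With 10 states:
        x   y  
>  S0   S1  S2 
   S1   S1  S3 
   S2   S1  S4 
   S3   S5  S4 
   S4   S1  S6 
   S5   S5  S5 
   S6   S7  S6 
 * S7   S7  S8 
 * S8   S5  S9 
 * S9   S7  S9 
(> = start, * = accepting)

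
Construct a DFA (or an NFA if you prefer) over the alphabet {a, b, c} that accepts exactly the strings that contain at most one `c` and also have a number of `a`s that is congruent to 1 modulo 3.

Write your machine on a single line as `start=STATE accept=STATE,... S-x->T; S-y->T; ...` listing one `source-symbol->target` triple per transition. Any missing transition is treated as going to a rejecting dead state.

Build one automaton per condition and run them in lockstep. The first has 3 states tracking the count of `c`s, saturating at 2; the second has 3 states tracking the count of `a`s modulo 3. A product state is a pair (one from each), accepting exactly when both do. Minimizing collapses redundant product states.
7 states suffice.
        a   b   c  
>  S0   S1  S0  S2 
 * S1   S3  S1  S4 
   S2   S4  S2  S5 
   S3   S0  S3  S6 
 * S4   S6  S4  S5 
   S5   S5  S5  S5 
   S6   S2  S6  S5 
(> = start, * = accepting)

start=S0; accept=S1,S4; S0-a->S1; S0-b->S0; S0-c->S2; S1-a->S3; S1-b->S1; S1-c->S4; S2-a->S4; S2-b->S2; S2-c->S5; S3-a->S0; S3-b->S3; S3-c->S6; S4-a->S6; S4-b->S4; S4-c->S5; S5-a->S5; S5-b->S5; S5-c->S5; S6-a->S2; S6-b->S6; S6-c->S5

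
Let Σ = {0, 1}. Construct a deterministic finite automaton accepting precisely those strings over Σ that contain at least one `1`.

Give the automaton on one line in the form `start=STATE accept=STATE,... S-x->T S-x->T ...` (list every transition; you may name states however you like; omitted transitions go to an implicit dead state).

Only the number of `1`s matters, and only up to 2. Make a chain q0 → q1 → q2 advanced by each `1` (with q2 absorbing); every other symbol self-loops. The accepting set is {q1, q2}.
A 3-state machine:
        0   1  
>  q0   q0  q1 
 * q1   q1  q2 
 * q2   q2  q2 
(> = start, * = accepting)

start=q0 accept=q1,q2 q0-0->q0 q0-1->q1 q1-0->q1 q1-1->q2 q2-0->q2 q2-1->q2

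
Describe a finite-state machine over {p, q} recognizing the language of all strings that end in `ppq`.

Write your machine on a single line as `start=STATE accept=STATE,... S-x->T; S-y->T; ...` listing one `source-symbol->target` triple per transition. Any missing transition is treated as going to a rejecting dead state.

start=A; accept=D; A-p->B; A-q->A; B-p->C; B-q->A; C-p->C; C-q->D; D-p->B; D-q->A

Remember how much of `ppq` the current input suffix matches. State A means no match yet; B means the last symbol is `p`; C means the last 2 symbols are `pp`; D means the last 3 symbols are `ppq`. Only D accepts. On a mismatch, fall back to the longest proper suffix that is still a prefix of `ppq`.
With 4 states:
       p  q 
>  A   B  A 
   B   C  A 
   C   C  D 
 * D   B  A 
(> = start, * = accepting)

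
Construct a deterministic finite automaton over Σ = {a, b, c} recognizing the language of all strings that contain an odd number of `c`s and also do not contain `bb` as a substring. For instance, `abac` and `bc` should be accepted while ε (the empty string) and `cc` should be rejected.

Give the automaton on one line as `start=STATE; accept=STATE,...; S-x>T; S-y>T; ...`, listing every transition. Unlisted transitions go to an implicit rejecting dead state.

start=S0; accept=S2,S4; S0-a>S0; S0-b>S1; S0-c>S2; S1-a>S0; S1-b>S3; S1-c>S2; S2-a>S2; S2-b>S4; S2-c>S0; S3-a>S3; S3-b>S3; S3-c>S5; S4-a>S2; S4-b>S5; S4-c>S0; S5-a>S5; S5-b>S5; S5-c>S3

Handle the two conditions separately and then intersect. The first has 2 states tracking the count of `c`s modulo 2; the second has 3 states tracking partial matches of the forbidden pattern `bb`. A product state is a pair (one from each), accepting exactly when both do.
6 states suffice.
        a   b   c  
>  S0   S0  S1  S2 
   S1   S0  S3  S2 
 * S2   S2  S4  S0 
   S3   S3  S3  S5 
 * S4   S2  S5  S0 
   S5   S5  S5  S3 
(> = start, * = accepting)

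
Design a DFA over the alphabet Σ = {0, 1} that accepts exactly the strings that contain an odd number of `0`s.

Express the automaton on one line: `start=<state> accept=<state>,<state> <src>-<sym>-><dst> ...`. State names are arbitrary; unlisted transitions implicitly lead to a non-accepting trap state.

Keep the running count of `0`s modulo 2: each `0` advances along the cycle q0 → q1 → q0 while other symbols loop. Accept at q1.
With 2 states:
        0   1  
>  q0   q1  q0 
 * q1   q0  q1 
(> = start, * = accepting)

start=q0 accept=q1 q0-0->q1 q0-1->q0 q1-0->q0 q1-1->q1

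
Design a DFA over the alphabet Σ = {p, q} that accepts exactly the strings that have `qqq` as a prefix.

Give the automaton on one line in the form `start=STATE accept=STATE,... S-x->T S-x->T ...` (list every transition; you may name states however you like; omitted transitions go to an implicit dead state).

start=A accept=D A-p->E A-q->B B-p->E B-q->C C-p->E C-q->D D-p->D D-q->D E-p->E E-q->E

Walk along `qqq` while the input agrees: from A take `q` to B, and so on. Any deviation drops to the rejecting sink E. Once D is reached the prefix is confirmed and every continuation is accepted.
With 5 states:
       p  q 
>  A   E  B 
   B   E  C 
   C   E  D 
 * D   D  D 
   E   E  E 
(> = start, * = accepting)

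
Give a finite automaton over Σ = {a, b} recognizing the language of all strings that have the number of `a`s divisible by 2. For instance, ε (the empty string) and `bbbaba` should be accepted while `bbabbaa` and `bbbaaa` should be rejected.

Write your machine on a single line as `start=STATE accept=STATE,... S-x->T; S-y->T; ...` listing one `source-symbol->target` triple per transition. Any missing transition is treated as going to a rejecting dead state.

start=S0; accept=S0; S0-a->S1; S0-b->S0; S1-a->S0; S1-b->S1

The only thing that matters is how many `a`s have appeared, reduced mod 2. Use one state per residue: S0 for 0, …, S1 for 1. Reading `a` moves to the next residue; anything else stays put. S0 is accepting.
        a   b  
>* S0   S1  S0 
   S1   S0  S1 
(> = start, * = accepting)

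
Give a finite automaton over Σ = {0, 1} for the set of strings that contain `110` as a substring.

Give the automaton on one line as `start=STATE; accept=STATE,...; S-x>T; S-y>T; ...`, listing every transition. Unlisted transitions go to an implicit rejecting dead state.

start=A; accept=D; A-0>A; A-1>B; B-0>A; B-1>C; C-0>D; C-1>C; D-0>D; D-1>D

Track how much of `110` has been matched so far: state A is no progress, D is the absorbing accept state reached once `110` has occurred. Intermediate states record partial matches; on a mismatch, fall back to the longest reusable overlap.
       0  1 
>  A   A  B 
   B   A  C 
   C   D  C 
 * D   D  D 
(> = start, * = accepting)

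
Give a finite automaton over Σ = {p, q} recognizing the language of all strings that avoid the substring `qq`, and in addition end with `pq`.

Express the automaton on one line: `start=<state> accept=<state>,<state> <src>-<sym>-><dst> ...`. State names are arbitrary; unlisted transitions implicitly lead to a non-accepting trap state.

Handle the two conditions separately and then intersect. The first has 3 states tracking partial matches of the forbidden pattern `qq`; the second has 3 states tracking how much of the suffix `pq` has currently been matched. A product state is a pair (one from each), accepting exactly when both do. After merging equivalent states the machine shrinks.
A 5-state machine:
        p   q  
>  s0   s1  s2 
   s1   s1  s3 
   s2   s1  s4 
 * s3   s1  s4 
   s4   s4  s4 
(> = start, * = accepting)

start=s0 accept=s3 s0-p->s1 s0-q->s2 s1-p->s1 s1-q->s3 s2-p->s1 s2-q->s4 s3-p->s1 s3-q->s4 s4-p->s4 s4-q->s4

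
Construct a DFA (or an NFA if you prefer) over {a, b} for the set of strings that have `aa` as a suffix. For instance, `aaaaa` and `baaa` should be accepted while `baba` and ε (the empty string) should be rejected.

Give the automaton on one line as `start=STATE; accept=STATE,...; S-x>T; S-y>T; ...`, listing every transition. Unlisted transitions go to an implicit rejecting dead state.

Let each state record the length of the longest suffix of the input read so far that is also a prefix of `aa`. q1 means the last symbol is `a`; q2 means the last 2 symbols are `aa`. Accept only at q2, where the string currently ends in `aa`.
With 3 states:
        a   b  
>  q0   q1  q0 
   q1   q2  q0 
 * q2   q2  q0 
(> = start, * = accepting)

start=q0; accept=q2; q0-a>q1; q0-b>q0; q1-a>q2; q1-b>q0; q2-a>q2; q2-b>q0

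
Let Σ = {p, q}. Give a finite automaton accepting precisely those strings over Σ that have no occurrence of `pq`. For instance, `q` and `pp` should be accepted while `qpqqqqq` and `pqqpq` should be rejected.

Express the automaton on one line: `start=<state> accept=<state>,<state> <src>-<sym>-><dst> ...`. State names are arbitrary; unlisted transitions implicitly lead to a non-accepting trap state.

start=S0 accept=S0,S1 S0-p->S1 S0-q->S0 S1-p->S1 S1-q->S2 S2-p->S2 S2-q->S2

This is the complement of 'contains `pq`'. Use the same substring-matching states — S0 through S2 holding how much of `pq` has just been matched — but flip the accepting set: everything except the trap S2 accepts.
A 3-state machine:
        p   q  
>* S0   S1  S0 
 * S1   S1  S2 
   S2   S2  S2 
(> = start, * = accepting)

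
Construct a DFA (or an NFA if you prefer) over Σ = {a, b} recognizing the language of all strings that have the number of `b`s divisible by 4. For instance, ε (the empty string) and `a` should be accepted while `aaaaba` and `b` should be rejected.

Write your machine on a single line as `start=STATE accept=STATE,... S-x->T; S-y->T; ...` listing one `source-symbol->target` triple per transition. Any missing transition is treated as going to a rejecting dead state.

start=S0; accept=S0; S0-a->S0; S0-b->S1; S1-a->S1; S1-b->S2; S2-a->S2; S2-b->S3; S3-a->S3; S3-b->S0

The only thing that matters is how many `b`s have appeared, reduced mod 4. Use one state per residue: S0 for 0, …, S3 for 3. Reading `b` moves to the next residue; anything else stays put. S0 is accepting.
With 4 states:
        a   b  
>* S0   S0  S1 
   S1   S1  S2 
   S2   S2  S3 
   S3   S3  S0 
(> = start, * = accepting)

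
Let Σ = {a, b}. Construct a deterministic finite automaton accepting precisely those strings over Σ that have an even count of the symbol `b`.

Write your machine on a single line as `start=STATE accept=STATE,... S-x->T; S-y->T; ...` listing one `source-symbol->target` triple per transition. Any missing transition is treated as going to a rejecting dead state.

The only thing that matters is how many `b`s have appeared, reduced mod 2. Use one state per residue: S0 for 0, …, S1 for 1. Reading `b` moves to the next residue; anything else stays put. S0 is accepting.
2 states suffice.
        a   b  
>* S0   S0  S1 
   S1   S1  S0 
(> = start, * = accepting)

start=S0; accept=S0; S0-a->S0; S0-b->S1; S1-a->S1; S1-b->S0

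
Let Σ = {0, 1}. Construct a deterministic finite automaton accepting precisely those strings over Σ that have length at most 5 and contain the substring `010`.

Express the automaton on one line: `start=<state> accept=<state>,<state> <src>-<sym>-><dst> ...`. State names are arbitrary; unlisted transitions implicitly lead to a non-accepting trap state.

Handle the two conditions separately and then intersect. The first has 7 states tracking the input length, saturating at 6; the second has 4 states tracking whether and how much of `010` has been seen. A product state is a pair (one from each), accepting exactly when both do. After merging equivalent states the machine shrinks.
A 13-state machine:
       0  1 
>  A   B  C 
   B   D  E 
   C   D  F 
   D   G  H 
   E   I  J 
   F   G  J 
   G   J  K 
   H   L  J 
 * I   L  L 
   J   J  J 
   K   M  J 
 * L   M  M 
 * M   J  J 
(> = start, * = accepting)

start=A accept=I,L,M A-0->B A-1->C B-0->D B-1->E C-0->D C-1->F D-0->G D-1->H E-0->I E-1->J F-0->G F-1->J G-0->J G-1->K H-0->L H-1->J I-0->L I-1->L J-0->J J-1->J K-0->M K-1->J L-0->M L-1->M M-0->J M-1->J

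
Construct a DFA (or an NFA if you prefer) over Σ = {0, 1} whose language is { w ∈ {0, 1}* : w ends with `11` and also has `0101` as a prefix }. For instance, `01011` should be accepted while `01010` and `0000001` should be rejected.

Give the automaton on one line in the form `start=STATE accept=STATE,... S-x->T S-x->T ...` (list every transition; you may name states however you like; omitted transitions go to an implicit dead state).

Run two small machines in parallel and take their product. The first has 3 states tracking how much of the suffix `11` has currently been matched; the second has 6 states tracking whether the input so far still matches the prefix `0101`. A product state is a pair (one from each), accepting exactly when both do. Minimizing collapses redundant product states.
        0   1  
>  q0   q1  q2 
   q1   q2  q3 
   q2   q2  q2 
   q3   q4  q2 
   q4   q2  q5 
   q5   q6  q7 
   q6   q6  q5 
 * q7   q6  q7 
(> = start, * = accepting)

start=q0 accept=q7 q0-0->q1 q0-1->q2 q1-0->q2 q1-1->q3 q2-0->q2 q2-1->q2 q3-0->q4 q3-1->q2 q4-0->q2 q4-1->q5 q5-0->q6 q5-1->q7 q6-0->q6 q6-1->q5 q7-0->q6 q7-1->q7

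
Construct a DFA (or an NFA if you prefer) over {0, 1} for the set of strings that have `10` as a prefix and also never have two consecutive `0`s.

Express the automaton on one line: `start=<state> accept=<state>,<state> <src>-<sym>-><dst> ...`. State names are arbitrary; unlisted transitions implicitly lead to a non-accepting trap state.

start=q0 accept=q3,q4 q0-0->q1 q0-1->q2 q1-0->q1 q1-1->q1 q2-0->q3 q2-1->q1 q3-0->q1 q3-1->q4 q4-0->q3 q4-1->q4

Run two small machines in parallel and take their product. One (4 states) tracks whether the input so far still matches the prefix `10`; the other (3 states) tracks partial matches of the forbidden pattern `00`. Each combined state is a pair, one component from each; accept when both components accept. After merging equivalent states the machine shrinks.
        0   1  
>  q0   q1  q2 
   q1   q1  q1 
   q2   q3  q1 
 * q3   q1  q4 
 * q4   q3  q4 
(> = start, * = accepting)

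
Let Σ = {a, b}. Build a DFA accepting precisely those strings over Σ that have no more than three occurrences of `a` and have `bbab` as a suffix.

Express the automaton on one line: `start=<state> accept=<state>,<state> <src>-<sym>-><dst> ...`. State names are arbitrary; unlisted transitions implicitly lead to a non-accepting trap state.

start=q0 accept=q12,q14,q15 q0-a->q1 q0-b->q2 q1-a->q3 q1-b->q4 q2-a->q1 q2-b->q5 q3-a->q6 q3-b->q7 q4-a->q3 q4-b->q8 q5-a->q9 q5-b->q5 q6-a->q6 q6-b->q6 q7-a->q6 q7-b->q10 q8-a->q11 q8-b->q8 q9-a->q3 q9-b->q12 q10-a->q13 q10-b->q10 q11-a->q6 q11-b->q14 q12-a->q3 q12-b->q8 q13-a->q6 q13-b->q15 q14-a->q6 q14-b->q10 q15-a->q6 q15-b->q6

Handle the two conditions separately and then intersect. The first has 5 states tracking the count of `a`s, saturating at 4; the second has 5 states tracking how much of the suffix `bbab` has currently been matched. A product state is a pair (one from each), accepting exactly when both do. After merging equivalent states the machine shrinks.
          a    b  
>  q0     q1   q2 
   q1     q3   q4 
   q2     q1   q5 
   q3     q6   q7 
   q4     q3   q8 
   q5     q9   q5 
   q6     q6   q6 
   q7     q6  q10 
   q8    q11   q8 
   q9     q3  q12 
   q10   q13  q10 
   q11    q6  q14 
 * q12    q3   q8 
   q13    q6  q15 
 * q14    q6  q10 
 * q15    q6   q6 
(> = start, * = accepting)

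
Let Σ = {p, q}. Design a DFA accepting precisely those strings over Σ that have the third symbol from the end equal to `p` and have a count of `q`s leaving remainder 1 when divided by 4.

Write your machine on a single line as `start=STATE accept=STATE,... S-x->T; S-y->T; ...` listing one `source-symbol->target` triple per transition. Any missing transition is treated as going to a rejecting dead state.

start=s0; accept=s7,s8,s11,s14; s0-p->s1; s0-q->s2; s1-p->s3; s1-q->s4; s2-p->s5; s2-q->s6; s3-p->s3; s3-q->s7; s4-p->s8; s4-q->s6; s5-p->s9; s5-q->s6; s6-p->s6; s6-q->s10; s7-p->s8; s7-q->s6; s8-p->s9; s8-q->s6; s9-p->s11; s9-q->s6; s10-p->s12; s10-q->s0; s11-p->s11; s11-q->s6; s12-p->s12; s12-q->s13; s13-p->s1; s13-q->s14; s14-p->s5; s14-q->s6

Handle the two conditions separately and then intersect. The first has 15 states tracking the last 3 symbols read; the second has 4 states tracking the count of `q`s modulo 4. A product state is a pair (one from each), accepting exactly when both do. After merging equivalent states the machine shrinks.
15 states suffice.
          p    q  
>  s0     s1   s2 
   s1     s3   s4 
   s2     s5   s6 
   s3     s3   s7 
   s4     s8   s6 
   s5     s9   s6 
   s6     s6  s10 
 * s7     s8   s6 
 * s8     s9   s6 
   s9    s11   s6 
   s10   s12   s0 
 * s11   s11   s6 
   s12   s12  s13 
   s13    s1  s14 
 * s14    s5   s6 
(> = start, * = accepting)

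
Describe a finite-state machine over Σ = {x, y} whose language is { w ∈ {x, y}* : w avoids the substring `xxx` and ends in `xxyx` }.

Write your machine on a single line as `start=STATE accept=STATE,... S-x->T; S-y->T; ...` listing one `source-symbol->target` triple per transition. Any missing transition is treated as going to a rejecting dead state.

Handle the two conditions separately and then intersect. The first has 4 states tracking partial matches of the forbidden pattern `xxx`; the second has 5 states tracking how much of the suffix `xxyx` has currently been matched. A product state is a pair (one from each), accepting exactly when both do.
With 10 states:
       x  y 
>  A   B  A 
   B   C  A 
   C   D  E 
   D   D  F 
   E   G  A 
   F   H  I 
 * G   C  A 
   H   D  I 
   I   J  I 
   J   D  I 
(> = start, * = accepting)

start=A; accept=G; A-x->B; A-y->A; B-x->C; B-y->A; C-x->D; C-y->E; D-x->D; D-y->F; E-x->G; E-y->A; F-x->H; F-y->I; G-x->C; G-y->A; H-x->D; H-y->I; I-x->J; I-y->I; J-x->D; J-y->I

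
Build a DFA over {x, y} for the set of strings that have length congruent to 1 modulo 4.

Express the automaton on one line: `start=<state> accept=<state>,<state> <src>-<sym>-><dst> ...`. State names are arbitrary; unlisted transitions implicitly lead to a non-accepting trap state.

start=A accept=B A-x->B A-y->B B-x->C B-y->C C-x->D C-y->D D-x->A D-y->A

Count input length modulo 4: every symbol advances one step around the cycle A → B → C → D → A. Accept at B.
With 4 states:
       x  y 
>  A   B  B 
 * B   C  C 
   C   D  D 
   D   A  A 
(> = start, * = accepting)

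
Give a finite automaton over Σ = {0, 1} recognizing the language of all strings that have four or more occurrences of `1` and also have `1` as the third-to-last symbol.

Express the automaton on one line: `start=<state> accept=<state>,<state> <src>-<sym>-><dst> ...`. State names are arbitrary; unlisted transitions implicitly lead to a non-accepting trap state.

start=s0 accept=s7,s10,s11,s14 s0-0->s0 s0-1->s1 s1-0->s1 s1-1->s2 s2-0->s3 s2-1->s4 s3-0->s3 s3-1->s5 s4-0->s6 s4-1->s7 s5-0->s6 s5-1->s8 s6-0->s9 s6-1->s10 s7-0->s11 s7-1->s7 s8-0->s11 s8-1->s7 s9-0->s9 s9-1->s12 s10-0->s13 s10-1->s8 s11-0->s14 s11-1->s10 s12-0->s13 s12-1->s8 s13-0->s14 s13-1->s10 s14-0->s9 s14-1->s12

Build one automaton per condition and run them in lockstep. One (6 states) tracks the count of `1`s, saturating at 5; the other (15 states) tracks the last 3 symbols read. Each combined state is a pair, one component from each; accept when both components accept. After merging equivalent states the machine shrinks.
          0    1  
>  s0     s0   s1 
   s1     s1   s2 
   s2     s3   s4 
   s3     s3   s5 
   s4     s6   s7 
   s5     s6   s8 
   s6     s9  s10 
 * s7    s11   s7 
   s8    s11   s7 
   s9     s9  s12 
 * s10   s13   s8 
 * s11   s14  s10 
   s12   s13   s8 
   s13   s14  s10 
 * s14    s9  s12 
(> = start, * = accepting)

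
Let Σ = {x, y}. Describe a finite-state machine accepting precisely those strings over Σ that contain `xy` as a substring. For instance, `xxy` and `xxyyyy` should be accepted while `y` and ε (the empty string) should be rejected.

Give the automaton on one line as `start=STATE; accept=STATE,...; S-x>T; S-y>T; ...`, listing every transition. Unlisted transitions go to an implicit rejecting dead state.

start=q0; accept=q2; q0-x>q1; q0-y>q0; q1-x>q1; q1-y>q2; q2-x>q2; q2-y>q2

States q0..q1 record the length of the longest prefix of `xy` that matches the current input suffix. Reaching q2 means `xy` has been seen, and we stay there forever. Accept from q2.
A 3-state machine:
        x   y  
>  q0   q1  q0 
   q1   q1  q2 
 * q2   q2  q2 
(> = start, * = accepting)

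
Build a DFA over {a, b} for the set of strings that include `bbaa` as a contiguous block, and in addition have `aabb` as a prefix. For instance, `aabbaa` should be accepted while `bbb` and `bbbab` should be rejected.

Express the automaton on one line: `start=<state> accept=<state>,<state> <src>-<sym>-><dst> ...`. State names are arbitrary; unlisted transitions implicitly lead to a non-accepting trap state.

Handle the two conditions separately and then intersect. One (5 states) tracks whether and how much of `bbaa` has been seen; the other (6 states) tracks whether the input so far still matches the prefix `aabb`. Each combined state is a pair, one component from each; accept when both components accept.
With 14 states:
          a    b  
>  s0     s1   s2 
   s1     s3   s2 
   s2     s4   s5 
   s3     s4   s6 
   s4     s4   s2 
   s5     s7   s5 
   s6     s4   s8 
   s7     s9   s2 
   s8    s10   s8 
   s9     s9   s9 
   s10   s11  s12 
 * s11   s11  s11 
   s12   s13   s8 
   s13   s13  s12 
(> = start, * = accepting)

start=s0 accept=s11 s0-a->s1 s0-b->s2 s1-a->s3 s1-b->s2 s2-a->s4 s2-b->s5 s3-a->s4 s3-b->s6 s4-a->s4 s4-b->s2 s5-a->s7 s5-b->s5 s6-a->s4 s6-b->s8 s7-a->s9 s7-b->s2 s8-a->s10 s8-b->s8 s9-a->s9 s9-b->s9 s10-a->s11 s10-b->s12 s11-a->s11 s11-b->s11 s12-a->s13 s12-b->s8 s13-a->s13 s13-b->s12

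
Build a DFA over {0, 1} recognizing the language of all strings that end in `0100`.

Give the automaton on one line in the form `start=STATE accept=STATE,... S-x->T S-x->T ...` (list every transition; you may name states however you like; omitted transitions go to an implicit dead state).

start=q0 accept=q4 q0-0->q1 q0-1->q0 q1-0->q1 q1-1->q2 q2-0->q3 q2-1->q0 q3-0->q4 q3-1->q2 q4-0->q1 q4-1->q2

Remember how much of `0100` the current input suffix matches. State q0 means no match yet; q1 means the last symbol is `0`; q2 means the last 2 symbols are `01`; q3 means the last 3 symbols are `010`; q4 means the last 4 symbols are `0100`. Only q4 accepts. On a mismatch, fall back to the longest proper suffix that is still a prefix of `0100`.
5 states suffice.
        0   1  
>  q0   q1  q0 
   q1   q1  q2 
   q2   q3  q0 
   q3   q4  q2 
 * q4   q1  q2 
(> = start, * = accepting)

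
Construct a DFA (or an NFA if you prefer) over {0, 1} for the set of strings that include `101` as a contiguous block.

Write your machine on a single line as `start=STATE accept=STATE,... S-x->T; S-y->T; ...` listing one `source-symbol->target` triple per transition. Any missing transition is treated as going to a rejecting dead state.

States A..C record the length of the longest prefix of `101` that matches the current input suffix. Reaching D means `101` has been seen, and we stay there forever. Accept from D.
A 4-state machine:
       0  1 
>  A   A  B 
   B   C  B 
   C   A  D 
 * D   D  D 
(> = start, * = accepting)

start=A; accept=D; A-0->A; A-1->B; B-0->C; B-1->B; C-0->A; C-1->D; D-0->D; D-1->D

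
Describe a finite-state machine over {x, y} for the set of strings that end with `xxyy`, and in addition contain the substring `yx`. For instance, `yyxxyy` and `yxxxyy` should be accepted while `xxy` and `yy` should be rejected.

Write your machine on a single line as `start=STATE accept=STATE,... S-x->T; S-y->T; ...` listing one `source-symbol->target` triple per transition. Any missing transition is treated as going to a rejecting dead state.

start=q0; accept=q10; q0-x->q1; q0-y->q2; q1-x->q3; q1-y->q2; q2-x->q4; q2-y->q2; q3-x->q3; q3-y->q5; q4-x->q6; q4-y->q7; q5-x->q4; q5-y->q8; q6-x->q6; q6-y->q9; q7-x->q4; q7-y->q7; q8-x->q4; q8-y->q2; q9-x->q4; q9-y->q10; q10-x->q4; q10-y->q7

Build one automaton per condition and run them in lockstep. The first has 5 states tracking how much of the suffix `xxyy` has currently been matched; the second has 3 states tracking whether and how much of `yx` has been seen. A product state is a pair (one from each), accepting exactly when both do.
          x    y  
>  q0     q1   q2 
   q1     q3   q2 
   q2     q4   q2 
   q3     q3   q5 
   q4     q6   q7 
   q5     q4   q8 
   q6     q6   q9 
   q7     q4   q7 
   q8     q4   q2 
   q9     q4  q10 
 * q10    q4   q7 
(> = start, * = accepting)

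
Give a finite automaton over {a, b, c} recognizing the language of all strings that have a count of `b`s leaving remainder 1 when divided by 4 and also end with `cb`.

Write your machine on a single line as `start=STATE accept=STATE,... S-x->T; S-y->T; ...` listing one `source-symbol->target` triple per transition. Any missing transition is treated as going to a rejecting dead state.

start=s0; accept=s4; s0-a->s0; s0-b->s1; s0-c->s2; s1-a->s1; s1-b->s3; s1-c->s1; s2-a->s0; s2-b->s4; s2-c->s2; s3-a->s3; s3-b->s5; s3-c->s3; s4-a->s1; s4-b->s3; s4-c->s1; s5-a->s5; s5-b->s0; s5-c->s5

Handle the two conditions separately and then intersect. One (4 states) tracks the count of `b`s modulo 4; the other (3 states) tracks how much of the suffix `cb` has currently been matched. Each combined state is a pair, one component from each; accept when both components accept. Equivalent product states are then merged.
With 6 states:
        a   b   c  
>  s0   s0  s1  s2 
   s1   s1  s3  s1 
   s2   s0  s4  s2 
   s3   s3  s5  s3 
 * s4   s1  s3  s1 
   s5   s5  s0  s5 
(> = start, * = accepting)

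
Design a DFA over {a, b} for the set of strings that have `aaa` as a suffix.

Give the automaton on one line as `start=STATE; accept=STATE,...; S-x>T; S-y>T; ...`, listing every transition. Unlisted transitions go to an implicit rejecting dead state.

Let each state record the length of the longest suffix of the input read so far that is also a prefix of `aaa`. q1 means the last symbol is `a`; q2 means the last 2 symbols are `aa`; q3 means the last 3 symbols are `aaa`. Accept only at q3, where the string currently ends in `aaa`.
4 states suffice.
        a   b  
>  q0   q1  q0 
   q1   q2  q0 
   q2   q3  q0 
 * q3   q3  q0 
(> = start, * = accepting)

start=q0; accept=q3; q0-a>q1; q0-b>q0; q1-a>q2; q1-b>q0; q2-a>q3; q2-b>q0; q3-a>q3; q3-b>q0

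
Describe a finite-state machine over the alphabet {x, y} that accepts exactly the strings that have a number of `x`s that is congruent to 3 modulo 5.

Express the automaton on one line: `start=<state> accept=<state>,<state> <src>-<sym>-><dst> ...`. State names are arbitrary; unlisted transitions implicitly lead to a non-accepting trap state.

start=q0 accept=q3 q0-x->q1 q0-y->q0 q1-x->q2 q1-y->q1 q2-x->q3 q2-y->q2 q3-x->q4 q3-y->q3 q4-x->q0 q4-y->q4

Keep the running count of `x`s modulo 5: each `x` advances along the cycle q0 → q1 → q2 → q3 → q4 → q0 while other symbols loop. Accept at q3.
A 5-state machine:
        x   y  
>  q0   q1  q0 
   q1   q2  q1 
   q2   q3  q2 
 * q3   q4  q3 
   q4   q0  q4 
(> = start, * = accepting)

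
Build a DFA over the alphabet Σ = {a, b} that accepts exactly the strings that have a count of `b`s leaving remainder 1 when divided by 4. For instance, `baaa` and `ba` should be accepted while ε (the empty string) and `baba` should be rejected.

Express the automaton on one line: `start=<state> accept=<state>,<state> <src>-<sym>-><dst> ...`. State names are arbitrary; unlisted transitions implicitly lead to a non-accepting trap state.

The only thing that matters is how many `b`s have appeared, reduced mod 4. Use one state per residue: S0 for 0, …, S3 for 3. Reading `b` moves to the next residue; anything else stays put. S1 is accepting.
With 4 states:
        a   b  
>  S0   S0  S1 
 * S1   S1  S2 
   S2   S2  S3 
   S3   S3  S0 
(> = start, * = accepting)

start=S0 accept=S1 S0-a->S0 S0-b->S1 S1-a->S1 S1-b->S2 S2-a->S2 S2-b->S3 S3-a->S3 S3-b->S0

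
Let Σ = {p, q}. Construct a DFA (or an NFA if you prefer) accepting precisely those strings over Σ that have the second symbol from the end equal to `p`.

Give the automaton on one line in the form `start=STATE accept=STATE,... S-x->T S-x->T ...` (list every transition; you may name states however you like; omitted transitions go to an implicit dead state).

start=s0 accept=s3,s4 s0-p->s1 s0-q->s2 s1-p->s3 s1-q->s4 s2-p->s5 s2-q->s6 s3-p->s3 s3-q->s4 s4-p->s5 s4-q->s6 s5-p->s3 s5-q->s4 s6-p->s5 s6-q->s6

A DFA must remember the last 2 symbols (since which symbol is second-to-last isn't known until the input ends). Use one state per possible window of the last ≤2 symbols; accept from those whose window starts with `p`.
7 states suffice.
        p   q  
>  s0   s1  s2 
   s1   s3  s4 
   s2   s5  s6 
 * s3   s3  s4 
 * s4   s5  s6 
   s5   s3  s4 
   s6   s5  s6 
(> = start, * = accepting)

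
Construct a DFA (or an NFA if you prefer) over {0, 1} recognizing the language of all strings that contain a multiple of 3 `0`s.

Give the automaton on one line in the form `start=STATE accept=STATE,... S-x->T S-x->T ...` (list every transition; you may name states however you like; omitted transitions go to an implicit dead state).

The only thing that matters is how many `0`s have appeared, reduced mod 3. Use one state per residue: S0 for 0, …, S2 for 2. Reading `0` moves to the next residue; anything else stays put. S0 is accepting.
A 3-state machine:
        0   1  
>* S0   S1  S0 
   S1   S2  S1 
   S2   S0  S2 
(> = start, * = accepting)

start=S0 accept=S0 S0-0->S1 S0-1->S0 S1-0->S2 S1-1->S1 S2-0->S0 S2-1->S2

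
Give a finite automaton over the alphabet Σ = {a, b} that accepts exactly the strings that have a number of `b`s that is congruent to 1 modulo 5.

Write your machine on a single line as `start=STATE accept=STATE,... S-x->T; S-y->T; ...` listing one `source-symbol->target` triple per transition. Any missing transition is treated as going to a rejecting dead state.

start=S0; accept=S1; S0-a->S0; S0-b->S1; S1-a->S1; S1-b->S2; S2-a->S2; S2-b->S3; S3-a->S3; S3-b->S4; S4-a->S4; S4-b->S0

The only thing that matters is how many `b`s have appeared, reduced mod 5. Use one state per residue: S0 for 0, …, S4 for 4. Reading `b` moves to the next residue; anything else stays put. S1 is accepting.
5 states suffice.
        a   b  
>  S0   S0  S1 
 * S1   S1  S2 
   S2   S2  S3 
   S3   S3  S4 
   S4   S4  S0 
(> = start, * = accepting)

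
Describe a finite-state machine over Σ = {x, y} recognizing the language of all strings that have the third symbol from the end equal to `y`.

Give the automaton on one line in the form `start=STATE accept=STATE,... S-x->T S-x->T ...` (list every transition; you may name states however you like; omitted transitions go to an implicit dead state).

A DFA must remember the last 3 symbols (since which symbol is third-to-last isn't known until the input ends). Use one state per possible window of the last ≤3 symbols; accept from those whose window starts with `y`.
          x    y  
>  S0     S1   S2 
   S1     S3   S4 
   S2     S5   S6 
   S3     S7   S8 
   S4     S9  S10 
   S5    S11  S12 
   S6    S13  S14 
   S7     S7   S8 
   S8     S9  S10 
   S9    S11  S12 
   S10   S13  S14 
 * S11    S7   S8 
 * S12    S9  S10 
 * S13   S11  S12 
 * S14   S13  S14 
(> = start, * = accepting)

start=S0 accept=S11,S12,S13,S14 S0-x->S1 S0-y->S2 S1-x->S3 S1-y->S4 S2-x->S5 S2-y->S6 S3-x->S7 S3-y->S8 S4-x->S9 S4-y->S10 S5-x->S11 S5-y->S12 S6-x->S13 S6-y->S14 S7-x->S7 S7-y->S8 S8-x->S9 S8-y->S10 S9-x->S11 S9-y->S12 S10-x->S13 S10-y->S14 S11-x->S7 S11-y->S8 S12-x->S9 S12-y->S10 S13-x->S11 S13-y->S12 S14-x->S13 S14-y->S14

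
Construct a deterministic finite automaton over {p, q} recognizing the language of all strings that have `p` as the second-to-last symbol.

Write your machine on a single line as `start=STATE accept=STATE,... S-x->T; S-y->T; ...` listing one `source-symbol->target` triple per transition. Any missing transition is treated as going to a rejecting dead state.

start=S0; accept=S3,S4; S0-p->S1; S0-q->S2; S1-p->S3; S1-q->S4; S2-p->S5; S2-q->S6; S3-p->S3; S3-q->S4; S4-p->S5; S4-q->S6; S5-p->S3; S5-q->S4; S6-p->S5; S6-q->S6

Because acceptance depends on a position counted from the end, the machine has to buffer the most recent 2 symbols. Make each state the string of the last up-to-2 symbols read; on input `x` shift the window left and append `x`. Accept when the buffered window has length 2 and begins with `p`.
        p   q  
>  S0   S1  S2 
   S1   S3  S4 
   S2   S5  S6 
 * S3   S3  S4 
 * S4   S5  S6 
   S5   S3  S4 
   S6   S5  S6 
(> = start, * = accepting)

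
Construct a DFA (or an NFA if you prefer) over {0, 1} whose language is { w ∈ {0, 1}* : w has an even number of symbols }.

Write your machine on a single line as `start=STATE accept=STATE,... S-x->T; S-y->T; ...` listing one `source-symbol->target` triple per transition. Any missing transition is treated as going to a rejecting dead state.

start=S0; accept=S0; S0-0->S1; S0-1->S1; S1-0->S0; S1-1->S0

Count input length modulo 2: every symbol advances one step around the cycle S0 → S1 → S0. Accept at S0.
With 2 states:
        0   1  
>* S0   S1  S1 
   S1   S0  S0 
(> = start, * = accepting)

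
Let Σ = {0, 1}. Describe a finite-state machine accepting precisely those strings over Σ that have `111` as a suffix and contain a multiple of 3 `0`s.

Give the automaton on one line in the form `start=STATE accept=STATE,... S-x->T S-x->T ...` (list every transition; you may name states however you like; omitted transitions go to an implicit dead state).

Run two small machines in parallel and take their product. One (4 states) tracks how much of the suffix `111` has currently been matched; the other (3 states) tracks the count of `0`s modulo 3. Each combined state is a pair, one component from each; accept when both components accept. Minimizing collapses redundant product states.
6 states suffice.
        0   1  
>  s0   s1  s2 
   s1   s3  s1 
   s2   s1  s4 
   s3   s0  s3 
   s4   s1  s5 
 * s5   s1  s5 
(> = start, * = accepting)

start=s0 accept=s5 s0-0->s1 s0-1->s2 s1-0->s3 s1-1->s1 s2-0->s1 s2-1->s4 s3-0->s0 s3-1->s3 s4-0->s1 s4-1->s5 s5-0->s1 s5-1->s5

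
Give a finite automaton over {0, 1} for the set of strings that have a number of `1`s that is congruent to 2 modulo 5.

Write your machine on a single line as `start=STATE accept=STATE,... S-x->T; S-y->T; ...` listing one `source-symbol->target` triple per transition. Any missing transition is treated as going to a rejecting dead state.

start=S0; accept=S2; S0-0->S0; S0-1->S1; S1-0->S1; S1-1->S2; S2-0->S2; S2-1->S3; S3-0->S3; S3-1->S4; S4-0->S4; S4-1->S0

The only thing that matters is how many `1`s have appeared, reduced mod 5. Use one state per residue: S0 for 0, …, S4 for 4. Reading `1` moves to the next residue; anything else stays put. S2 is accepting.
        0   1  
>  S0   S0  S1 
   S1   S1  S2 
 * S2   S2  S3 
   S3   S3  S4 
   S4   S4  S0 
(> = start, * = accepting)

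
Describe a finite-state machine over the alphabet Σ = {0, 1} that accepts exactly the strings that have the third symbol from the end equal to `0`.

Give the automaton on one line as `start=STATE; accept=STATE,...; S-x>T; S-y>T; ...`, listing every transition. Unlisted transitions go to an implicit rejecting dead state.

Because acceptance depends on a position counted from the end, the machine has to buffer the most recent 3 symbols. Make each state the string of the last up-to-3 symbols read; on input `x` shift the window left and append `x`. Accept when the buffered window has length 3 and begins with `0`.
          0    1  
>  S0     S1   S2 
   S1     S3   S4 
   S2     S5   S6 
   S3     S7   S8 
   S4     S9  S10 
   S5    S11  S12 
   S6    S13  S14 
 * S7     S7   S8 
 * S8     S9  S10 
 * S9    S11  S12 
 * S10   S13  S14 
   S11    S7   S8 
   S12    S9  S10 
   S13   S11  S12 
   S14   S13  S14 
(> = start, * = accepting)

start=S0; accept=S7,S8,S9,S10; S0-0>S1; S0-1>S2; S1-0>S3; S1-1>S4; S2-0>S5; S2-1>S6; S3-0>S7; S3-1>S8; S4-0>S9; S4-1>S10; S5-0>S11; S5-1>S12; S6-0>S13; S6-1>S14; S7-0>S7; S7-1>S8; S8-0>S9; S8-1>S10; S9-0>S11; S9-1>S12; S10-0>S13; S10-1>S14; S11-0>S7; S11-1>S8; S12-0>S9; S12-1>S10; S13-0>S11; S13-1>S12; S14-0>S13; S14-1>S14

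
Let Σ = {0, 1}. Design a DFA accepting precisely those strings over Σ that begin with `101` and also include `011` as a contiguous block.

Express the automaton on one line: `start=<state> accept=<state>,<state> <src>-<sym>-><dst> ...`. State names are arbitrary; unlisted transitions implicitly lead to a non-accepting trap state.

start=S0 accept=S6 S0-0->S1 S0-1->S2 S1-0->S1 S1-1->S1 S2-0->S3 S2-1->S1 S3-0->S1 S3-1->S4 S4-0->S5 S4-1->S6 S5-0->S5 S5-1->S4 S6-0->S6 S6-1->S6

Build one automaton per condition and run them in lockstep. One (5 states) tracks whether the input so far still matches the prefix `101`; the other (4 states) tracks whether and how much of `011` has been seen. Each combined state is a pair, one component from each; accept when both components accept. Equivalent product states are then merged.
        0   1  
>  S0   S1  S2 
   S1   S1  S1 
   S2   S3  S1 
   S3   S1  S4 
   S4   S5  S6 
   S5   S5  S4 
 * S6   S6  S6 
(> = start, * = accepting)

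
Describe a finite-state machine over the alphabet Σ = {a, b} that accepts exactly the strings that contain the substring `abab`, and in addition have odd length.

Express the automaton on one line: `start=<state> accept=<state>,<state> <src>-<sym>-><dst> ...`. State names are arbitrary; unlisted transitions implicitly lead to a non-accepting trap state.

Handle the two conditions separately and then intersect. The first has 5 states tracking whether and how much of `abab` has been seen; the second has 2 states tracking the input length modulo 2. A product state is a pair (one from each), accepting exactly when both do.
        a   b  
>  q0   q1  q2 
   q1   q3  q4 
   q2   q3  q0 
   q3   q1  q5 
   q4   q6  q2 
   q5   q7  q0 
   q6   q3  q8 
   q7   q1  q9 
   q8   q9  q9 
 * q9   q8  q8 
(> = start, * = accepting)

start=q0 accept=q9 q0-a->q1 q0-b->q2 q1-a->q3 q1-b->q4 q2-a->q3 q2-b->q0 q3-a->q1 q3-b->q5 q4-a->q6 q4-b->q2 q5-a->q7 q5-b->q0 q6-a->q3 q6-b->q8 q7-a->q1 q7-b->q9 q8-a->q9 q8-b->q9 q9-a->q8 q9-b->q8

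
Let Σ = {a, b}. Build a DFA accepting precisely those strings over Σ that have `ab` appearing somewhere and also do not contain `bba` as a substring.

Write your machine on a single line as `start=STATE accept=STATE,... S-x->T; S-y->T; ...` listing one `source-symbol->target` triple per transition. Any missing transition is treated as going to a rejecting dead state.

Run two small machines in parallel and take their product. The first has 3 states tracking whether and how much of `ab` has been seen; the second has 4 states tracking partial matches of the forbidden pattern `bba`. A product state is a pair (one from each), accepting exactly when both do.
        a   b  
>  s0   s1  s2 
   s1   s1  s3 
   s2   s1  s4 
 * s3   s5  s6 
   s4   s7  s4 
 * s5   s5  s3 
 * s6   s8  s6 
   s7   s7  s8 
   s8   s8  s8 
(> = start, * = accepting)

start=s0; accept=s3,s5,s6; s0-a->s1; s0-b->s2; s1-a->s1; s1-b->s3; s2-a->s1; s2-b->s4; s3-a->s5; s3-b->s6; s4-a->s7; s4-b->s4; s5-a->s5; s5-b->s3; s6-a->s8; s6-b->s6; s7-a->s7; s7-b->s8; s8-a->s8; s8-b->s8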